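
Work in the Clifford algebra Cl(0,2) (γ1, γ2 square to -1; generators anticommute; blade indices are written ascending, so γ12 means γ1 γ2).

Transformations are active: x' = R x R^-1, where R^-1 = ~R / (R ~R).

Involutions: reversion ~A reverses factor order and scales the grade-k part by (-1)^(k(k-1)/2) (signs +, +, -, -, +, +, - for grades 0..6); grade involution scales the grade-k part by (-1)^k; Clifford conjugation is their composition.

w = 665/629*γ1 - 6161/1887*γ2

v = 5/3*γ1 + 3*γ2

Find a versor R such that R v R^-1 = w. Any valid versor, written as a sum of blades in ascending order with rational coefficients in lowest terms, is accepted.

Take R = v + w = 5140/1887*γ1 - 500/1887*γ2. Because q(v) = q(w) = -106/9, conjugation by R sends v exactly to w.
Answer: 5140/1887*γ1 - 500/1887*γ2


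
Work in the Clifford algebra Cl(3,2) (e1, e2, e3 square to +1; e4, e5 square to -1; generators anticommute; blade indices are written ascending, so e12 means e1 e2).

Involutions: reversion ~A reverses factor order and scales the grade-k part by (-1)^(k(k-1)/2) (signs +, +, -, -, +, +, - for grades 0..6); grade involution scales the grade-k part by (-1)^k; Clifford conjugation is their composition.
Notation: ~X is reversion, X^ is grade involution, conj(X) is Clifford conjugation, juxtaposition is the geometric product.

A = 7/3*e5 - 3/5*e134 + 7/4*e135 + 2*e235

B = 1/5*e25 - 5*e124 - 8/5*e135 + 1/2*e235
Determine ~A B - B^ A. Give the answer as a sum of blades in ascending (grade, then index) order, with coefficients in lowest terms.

first term: 9/5 + 7/15*e2 + 2/5*e3 - 163/40*e12 + 56/15*e13 + 11/6*e23 + 24/25*e45 + 7/20*e123 + 341/30*e1245 + 10*e1345 - 35/4*e2345 + 3/25*e12345
second term: 9/5 - 7/15*e2 - 2/5*e3 + 163/40*e12 - 56/15*e13 - 11/6*e23 - 24/25*e45 + 7/20*e123 + 341/30*e1245 + 10*e1345 - 35/4*e2345 - 3/25*e12345
Answer: 14/15*e2 + 4/5*e3 - 163/20*e12 + 112/15*e13 + 11/3*e23 + 48/25*e45 + 6/25*e12345


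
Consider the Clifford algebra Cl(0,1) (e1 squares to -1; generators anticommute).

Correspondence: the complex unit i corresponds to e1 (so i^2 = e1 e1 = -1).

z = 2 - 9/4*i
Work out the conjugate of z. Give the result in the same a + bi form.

In blades: z = 2 - 9/4*e1.
Conjugation here is Clifford conjugation: the scalar is fixed and the grade-1 and grade-2 blades all flip sign, giving 2 + 9/4*e1; translating back:
Answer: 2 + 9/4*i


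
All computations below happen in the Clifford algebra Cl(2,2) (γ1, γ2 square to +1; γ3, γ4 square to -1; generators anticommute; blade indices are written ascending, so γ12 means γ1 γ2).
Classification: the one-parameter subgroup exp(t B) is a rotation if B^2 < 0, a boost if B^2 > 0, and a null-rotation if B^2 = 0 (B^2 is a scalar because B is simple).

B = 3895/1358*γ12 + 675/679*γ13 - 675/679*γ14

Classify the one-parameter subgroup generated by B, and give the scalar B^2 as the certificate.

B^2 term by term: the squares give (3895/1358)^2*(γ12)^2 + (675/679)^2*(γ13)^2 + (-675/679)^2*(γ14)^2 = 15171025/1844164*(-1) + 455625/461041*(+1) + 455625/461041*(+1) = -25/4 (each basis 2-blade squares to minus the product of its generators' squares); cross terms between blades sharing an index anticommute and cancel. So B^2 = -25/4.
Answer: rotation, certificate B^2 = -25/4. Why this suffices: the scalar -25/4 survives any versor conjugation, so its sign alone determines the class however B is presented.


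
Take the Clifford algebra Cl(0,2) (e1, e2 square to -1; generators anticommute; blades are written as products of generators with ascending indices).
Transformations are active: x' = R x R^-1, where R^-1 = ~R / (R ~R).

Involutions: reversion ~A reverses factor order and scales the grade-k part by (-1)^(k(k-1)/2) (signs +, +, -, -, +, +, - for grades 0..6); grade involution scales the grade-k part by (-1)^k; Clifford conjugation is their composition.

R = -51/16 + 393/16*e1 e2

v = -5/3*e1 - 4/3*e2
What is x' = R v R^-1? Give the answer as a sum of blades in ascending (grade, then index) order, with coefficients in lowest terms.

~R = -51/16 - 393/16*e1 e2, and R ~R = 78525/128, so R^-1 = ~R / (78525/128).
R v = 609/16*e1 - 587/16*e2
Answer: 33272/26175*e1 + 44879/26175*e2


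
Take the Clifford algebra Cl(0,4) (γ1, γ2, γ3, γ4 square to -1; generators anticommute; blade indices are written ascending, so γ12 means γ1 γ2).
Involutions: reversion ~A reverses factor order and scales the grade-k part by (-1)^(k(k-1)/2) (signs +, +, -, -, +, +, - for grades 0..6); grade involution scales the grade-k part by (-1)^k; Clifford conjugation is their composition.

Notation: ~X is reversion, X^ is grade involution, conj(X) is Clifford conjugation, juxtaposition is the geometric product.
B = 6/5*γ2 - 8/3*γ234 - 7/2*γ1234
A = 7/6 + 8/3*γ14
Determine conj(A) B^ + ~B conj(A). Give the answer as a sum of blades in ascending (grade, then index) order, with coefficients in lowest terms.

first term: -7/5*γ2 - 28/3*γ23 + 64/9*γ123 - 16/5*γ124 + 28/9*γ234 - 49/12*γ1234
second term: 7/5*γ2 - 28/3*γ23 - 64/9*γ123 + 16/5*γ124 + 28/9*γ234 - 49/12*γ1234
Answer: -56/3*γ23 + 56/9*γ234 - 49/6*γ1234


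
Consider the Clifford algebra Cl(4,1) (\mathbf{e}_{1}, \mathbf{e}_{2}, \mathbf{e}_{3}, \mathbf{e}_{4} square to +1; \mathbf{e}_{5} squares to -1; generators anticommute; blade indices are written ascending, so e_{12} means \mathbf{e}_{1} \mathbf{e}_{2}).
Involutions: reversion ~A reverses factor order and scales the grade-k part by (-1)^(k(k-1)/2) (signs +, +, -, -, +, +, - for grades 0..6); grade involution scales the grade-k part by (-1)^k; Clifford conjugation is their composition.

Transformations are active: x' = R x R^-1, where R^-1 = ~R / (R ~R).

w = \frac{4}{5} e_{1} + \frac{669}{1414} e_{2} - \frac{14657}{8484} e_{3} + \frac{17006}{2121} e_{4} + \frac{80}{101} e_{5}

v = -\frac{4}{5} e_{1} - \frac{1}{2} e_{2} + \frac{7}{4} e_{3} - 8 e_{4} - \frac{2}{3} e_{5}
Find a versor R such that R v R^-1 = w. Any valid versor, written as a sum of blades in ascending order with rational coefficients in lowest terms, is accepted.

Construction: equal norms (both \frac{243029}{3600}) license R = v + w = -\frac{19}{707} e_{2} + \frac{95}{4242} e_{3} + \frac{38}{2121} e_{4} + \frac{38}{303} e_{5} — nothing changes along that direction, while (v - w)/2 changes sign, so v maps onto w.
Answer: -\frac{19}{707} e_{2} + \frac{95}{4242} e_{3} + \frac{38}{2121} e_{4} + \frac{38}{303} e_{5}


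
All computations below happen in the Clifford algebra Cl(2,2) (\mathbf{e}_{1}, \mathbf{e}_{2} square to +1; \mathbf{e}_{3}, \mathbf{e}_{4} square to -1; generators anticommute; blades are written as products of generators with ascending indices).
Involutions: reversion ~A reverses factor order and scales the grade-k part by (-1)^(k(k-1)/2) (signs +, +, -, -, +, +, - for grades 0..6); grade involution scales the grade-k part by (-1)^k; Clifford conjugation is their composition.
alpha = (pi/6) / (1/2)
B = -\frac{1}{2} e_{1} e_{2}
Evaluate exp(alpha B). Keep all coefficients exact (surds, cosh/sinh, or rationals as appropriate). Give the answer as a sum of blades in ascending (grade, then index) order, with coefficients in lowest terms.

B^2 = (-\frac{1}{2})^2*(e_{1} e_{2})^2 = \frac{1}{4}*(-1) = -\frac{1}{4} (a basis 2-blade squares to minus the product of its generators' squares).
B^2 = -\frac{1}{4} — the series telescopes trigonometrically here: l = \frac{1}{2}, alpha*l = \frac{\pi}{6}, so exp(alpha B) = cos(\frac{\pi}{6}) + (sin(\frac{\pi}{6})/(\frac{1}{2}))*B = \frac{\sqrt{3}}{2} + (1)*B.
Answer: \frac{\sqrt{3}}{2} - \frac{1}{2} e_{1} e_{2}


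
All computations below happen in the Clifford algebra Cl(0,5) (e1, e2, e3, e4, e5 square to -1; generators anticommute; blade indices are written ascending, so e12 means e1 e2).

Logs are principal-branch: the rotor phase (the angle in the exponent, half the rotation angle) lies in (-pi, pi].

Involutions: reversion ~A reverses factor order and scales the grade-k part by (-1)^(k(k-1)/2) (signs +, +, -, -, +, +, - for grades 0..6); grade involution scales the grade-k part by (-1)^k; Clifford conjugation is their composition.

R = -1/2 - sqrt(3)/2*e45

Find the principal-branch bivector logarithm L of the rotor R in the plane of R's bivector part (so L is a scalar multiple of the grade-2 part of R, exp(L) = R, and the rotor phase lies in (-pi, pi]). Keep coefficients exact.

The scalar part of R is -1/2, which pins the rotor phase on the principal branch; dividing the bivector part by the sine of that phase recovers the unit plane, and L is the phase times that plane.
Concretely: cos(phase) = -1/2 gives phase = ±2*pi/3, and since phase/sin(phase) is even the sign is immaterial: L = (phase/sin(phase)) * <R>_2 = (4*sqrt(3)*pi/9) * <R>_2.
Answer: -2*pi/3*e45


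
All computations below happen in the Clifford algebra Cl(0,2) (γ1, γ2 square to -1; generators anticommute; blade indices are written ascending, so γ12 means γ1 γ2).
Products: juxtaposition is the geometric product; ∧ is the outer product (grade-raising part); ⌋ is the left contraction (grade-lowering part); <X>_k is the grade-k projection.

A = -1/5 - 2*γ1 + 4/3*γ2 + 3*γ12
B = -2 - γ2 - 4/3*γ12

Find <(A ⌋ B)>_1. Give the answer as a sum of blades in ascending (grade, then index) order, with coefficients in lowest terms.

step 1: 86/15 - 16/9*γ1 - 37/15*γ2 + 4/15*γ12
step 2: -16/9*γ1 - 37/15*γ2
Answer: -16/9*γ1 - 37/15*γ2


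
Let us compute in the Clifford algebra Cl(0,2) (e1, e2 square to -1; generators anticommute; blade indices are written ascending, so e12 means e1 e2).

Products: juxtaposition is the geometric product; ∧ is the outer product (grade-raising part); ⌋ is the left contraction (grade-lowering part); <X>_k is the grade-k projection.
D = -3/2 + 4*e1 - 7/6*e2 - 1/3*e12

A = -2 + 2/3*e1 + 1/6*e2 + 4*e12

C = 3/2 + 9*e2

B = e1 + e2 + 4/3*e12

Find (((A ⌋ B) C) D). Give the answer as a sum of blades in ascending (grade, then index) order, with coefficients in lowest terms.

step 1: -37/6 - 16/9*e1 - 26/9*e2 - 8/3*e12
step 2: 67/4 + 64/3*e1 - 359/6*e2 - 20*e12
step 3: -13459/72 + 569/18*e1 - 193/72*e2 + 8599/36*e12
Answer: -13459/72 + 569/18*e1 - 193/72*e2 + 8599/36*e12


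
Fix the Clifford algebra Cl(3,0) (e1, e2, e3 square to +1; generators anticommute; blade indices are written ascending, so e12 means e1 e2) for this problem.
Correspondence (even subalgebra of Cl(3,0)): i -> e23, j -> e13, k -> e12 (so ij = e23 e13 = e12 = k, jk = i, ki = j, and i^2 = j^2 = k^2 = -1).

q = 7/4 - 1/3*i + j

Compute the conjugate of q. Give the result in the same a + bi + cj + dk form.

In blades: q = 7/4 + e13 - 1/3*e23.
Quaternion conjugation is reversion on the even subalgebra: the scalar is fixed and every grade-2 blade flips sign, giving 7/4 - e13 + 1/3*e23; translating back:
Answer: 7/4 + 1/3*i - j


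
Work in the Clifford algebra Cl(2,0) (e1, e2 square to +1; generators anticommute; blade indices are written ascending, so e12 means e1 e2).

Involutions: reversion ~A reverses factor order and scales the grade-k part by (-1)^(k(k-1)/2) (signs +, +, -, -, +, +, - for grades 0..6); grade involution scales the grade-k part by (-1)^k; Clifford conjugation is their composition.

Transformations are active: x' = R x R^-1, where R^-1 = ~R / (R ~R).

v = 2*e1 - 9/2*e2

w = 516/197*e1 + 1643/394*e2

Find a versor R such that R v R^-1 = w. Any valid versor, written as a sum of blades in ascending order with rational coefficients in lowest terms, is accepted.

R = v + w = 910/197*e1 - 65/197*e2 works: the equal norms (97/4) guarantee its sandwich swaps v into w.
Answer: 910/197*e1 - 65/197*e2


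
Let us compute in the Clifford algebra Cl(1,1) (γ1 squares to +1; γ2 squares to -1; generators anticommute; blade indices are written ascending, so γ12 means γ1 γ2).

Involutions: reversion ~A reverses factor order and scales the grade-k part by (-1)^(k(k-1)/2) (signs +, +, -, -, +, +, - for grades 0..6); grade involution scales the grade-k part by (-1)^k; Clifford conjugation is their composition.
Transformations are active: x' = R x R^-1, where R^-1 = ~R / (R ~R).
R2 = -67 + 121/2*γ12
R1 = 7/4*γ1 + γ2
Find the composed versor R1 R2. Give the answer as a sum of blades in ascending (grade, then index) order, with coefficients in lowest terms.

Distribute over the terms of R1 (each basis-blade product reordered to ascending indices, repeated generators contracted through their squares):
(7/4*γ1) R2 = -469/4*γ1 + 847/8*γ2
(γ2) R2 = 121/2*γ1 - 67*γ2
Summing the partial products and collecting blades:
Answer: -227/4*γ1 + 311/8*γ2


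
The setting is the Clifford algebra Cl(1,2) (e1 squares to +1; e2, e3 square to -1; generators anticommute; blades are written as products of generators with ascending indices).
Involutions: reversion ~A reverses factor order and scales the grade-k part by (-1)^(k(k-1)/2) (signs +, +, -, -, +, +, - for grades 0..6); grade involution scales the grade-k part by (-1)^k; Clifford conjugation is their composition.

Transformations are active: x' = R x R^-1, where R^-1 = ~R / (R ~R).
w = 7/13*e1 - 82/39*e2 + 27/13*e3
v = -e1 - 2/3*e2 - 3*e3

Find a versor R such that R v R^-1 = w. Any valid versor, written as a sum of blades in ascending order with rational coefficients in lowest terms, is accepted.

Key observation: q(v) = q(w) = -76/9 (sandwiches preserve the norm), so R = v + w = -6/13*e1 - 36/13*e2 - 12/13*e3 works whenever it is invertible — the component of v along it is kept and (v - w)/2 reverses, sending v to w.
Answer: -6/13*e1 - 36/13*e2 - 12/13*e3


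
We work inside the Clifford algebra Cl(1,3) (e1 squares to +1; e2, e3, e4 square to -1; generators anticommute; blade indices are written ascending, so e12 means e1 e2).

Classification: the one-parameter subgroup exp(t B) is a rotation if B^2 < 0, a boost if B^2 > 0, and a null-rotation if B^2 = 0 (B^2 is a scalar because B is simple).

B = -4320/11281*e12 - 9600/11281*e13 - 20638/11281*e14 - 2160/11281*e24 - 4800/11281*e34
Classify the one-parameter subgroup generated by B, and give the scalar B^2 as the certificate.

B^2 term by term: the squares give (-4320/11281)^2*(e12)^2 + (-9600/11281)^2*(e13)^2 + (-20638/11281)^2*(e14)^2 + (-2160/11281)^2*(e24)^2 + (-4800/11281)^2*(e34)^2 = 18662400/127260961*(+1) + 92160000/127260961*(+1) + 425927044/127260961*(+1) + 4665600/127260961*(-1) + 23040000/127260961*(-1) = 4 (each basis 2-blade squares to minus the product of its generators' squares); cross terms between blades sharing an index anticommute and cancel; the commuting (index-disjoint) pairs give grade-4 terms 2*c*c'*(blade product), which cancel blade by blade — e1234: 41472000/127260961 - 41472000/127260961 = 0 — confirming B is simple. So B^2 = 4.
Answer: boost, certificate B^2 = 4. Certificate logic: 4 is a conjugation-invariant scalar, so its sign fixes rotation versus boost versus null-rotation outright.


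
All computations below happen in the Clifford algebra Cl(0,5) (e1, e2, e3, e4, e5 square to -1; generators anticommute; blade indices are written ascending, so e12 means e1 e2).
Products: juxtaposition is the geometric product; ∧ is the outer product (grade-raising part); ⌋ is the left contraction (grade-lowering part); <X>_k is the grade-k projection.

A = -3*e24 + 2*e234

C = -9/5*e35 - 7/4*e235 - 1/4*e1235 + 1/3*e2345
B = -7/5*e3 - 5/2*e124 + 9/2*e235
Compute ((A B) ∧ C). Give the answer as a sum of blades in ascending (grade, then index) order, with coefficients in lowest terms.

step 1: -15/2*e1 + 5*e13 - 14/5*e24 - 9*e45 - 21/5*e234 + 27/2*e345
step 2: 27/2*e135 + 105/8*e1235 - 126/25*e2345 - 5/2*e12345
Answer: 27/2*e135 + 105/8*e1235 - 126/25*e2345 - 5/2*e12345


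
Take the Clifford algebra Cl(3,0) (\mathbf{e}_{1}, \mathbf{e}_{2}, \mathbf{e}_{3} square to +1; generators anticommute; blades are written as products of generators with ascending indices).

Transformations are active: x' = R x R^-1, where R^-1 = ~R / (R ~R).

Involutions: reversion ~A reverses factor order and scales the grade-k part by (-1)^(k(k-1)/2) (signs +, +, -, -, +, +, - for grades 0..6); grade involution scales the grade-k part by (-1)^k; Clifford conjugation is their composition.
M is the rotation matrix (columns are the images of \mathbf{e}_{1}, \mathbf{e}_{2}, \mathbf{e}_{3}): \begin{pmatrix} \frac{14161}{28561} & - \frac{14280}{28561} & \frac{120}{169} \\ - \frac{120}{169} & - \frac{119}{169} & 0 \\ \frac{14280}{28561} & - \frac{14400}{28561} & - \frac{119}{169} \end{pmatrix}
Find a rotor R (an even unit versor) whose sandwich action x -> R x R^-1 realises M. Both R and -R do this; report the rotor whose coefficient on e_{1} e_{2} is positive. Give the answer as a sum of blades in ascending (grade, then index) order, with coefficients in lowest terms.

Method: write R = a + b12*e_{1} e_{2} + b13*e_{1} e_{3} + b23*e_{2} e_{3} with a^2 + b12^2 + b13^2 + b23^2 = 1 (so R^-1 = ~R). Expanding the columns R e_j ~R gives tr M = 4a^2 - 1 and, from the antisymmetric part, M21 - M12 = -4a*b12, M13 - M31 = 4a*b13, M32 - M23 = -4a*b23.
Here tr M = -\frac{26061}{28561}, so a^2 = (1 + tr M)/4 = \frac{625}{28561} and a = ±\frac{25}{169}. Taking a = \frac{25}{169}: M21 - M12 = -\frac{6000}{28561}, M13 - M31 = \frac{6000}{28561}, M32 - M23 = -\frac{14400}{28561}, giving b12 = \frac{60}{169}, b13 = \frac{60}{169}, b23 = \frac{144}{169}, i.e. R = \frac{25}{169} + \frac{60}{169} e_{1} e_{2} + \frac{60}{169} e_{1} e_{3} + \frac{144}{169} e_{2} e_{3}.
Its e_{1} e_{2} coefficient is already positive.
Answer: \frac{25}{169} + \frac{60}{169} e_{1} e_{2} + \frac{60}{169} e_{1} e_{3} + \frac{144}{169} e_{2} e_{3}. Uniqueness: Spin(3) -> SO(3) maps R and -R to the same rotation of trace -\frac{26061}{28561}; fixing the sign of the e_{1} e_{2} coefficient removes the ambiguity.


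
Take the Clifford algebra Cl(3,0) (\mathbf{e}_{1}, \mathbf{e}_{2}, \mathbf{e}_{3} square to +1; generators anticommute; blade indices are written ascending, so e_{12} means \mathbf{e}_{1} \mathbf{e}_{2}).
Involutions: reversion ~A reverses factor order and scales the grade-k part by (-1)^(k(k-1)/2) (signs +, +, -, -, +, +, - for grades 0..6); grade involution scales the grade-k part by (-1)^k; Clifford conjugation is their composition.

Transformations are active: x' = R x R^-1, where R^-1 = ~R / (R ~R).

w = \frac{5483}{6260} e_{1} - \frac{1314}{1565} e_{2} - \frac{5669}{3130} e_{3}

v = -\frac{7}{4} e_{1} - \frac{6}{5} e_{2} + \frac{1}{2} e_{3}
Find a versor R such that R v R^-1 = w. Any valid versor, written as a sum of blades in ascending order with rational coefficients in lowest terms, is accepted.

Equal squares first: v^2 = w^2 = \frac{1901}{400}. Then v + w = -\frac{1368}{1565} e_{1} - \frac{3192}{1565} e_{2} - \frac{2052}{1565} e_{3} is a versor taking v to w, provided it is invertible.
Answer: -\frac{1368}{1565} e_{1} - \frac{3192}{1565} e_{2} - \frac{2052}{1565} e_{3}


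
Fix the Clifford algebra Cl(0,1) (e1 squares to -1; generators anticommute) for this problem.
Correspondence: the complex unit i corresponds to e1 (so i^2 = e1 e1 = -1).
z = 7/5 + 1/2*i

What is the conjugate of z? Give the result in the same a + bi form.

In blades: z = 7/5 + 1/2*e1.
Conjugation here is Clifford conjugation: the scalar is fixed and the grade-1 and grade-2 blades all flip sign, giving 7/5 - 1/2*e1; translating back:
Answer: 7/5 - 1/2*i


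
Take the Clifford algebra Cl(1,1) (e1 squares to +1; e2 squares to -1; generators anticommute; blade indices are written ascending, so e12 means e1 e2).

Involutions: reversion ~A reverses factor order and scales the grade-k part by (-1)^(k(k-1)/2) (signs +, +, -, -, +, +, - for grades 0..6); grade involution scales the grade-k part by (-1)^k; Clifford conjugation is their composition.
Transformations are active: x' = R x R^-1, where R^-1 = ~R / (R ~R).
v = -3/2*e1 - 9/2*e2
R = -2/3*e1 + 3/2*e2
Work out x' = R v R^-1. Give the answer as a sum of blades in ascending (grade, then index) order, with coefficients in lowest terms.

~R = -2/3*e1 + 3/2*e2, and R ~R = -65/36, so R^-1 = ~R / (-65/36).
R v = 31/4 + 21/4*e12
Answer: 939/130*e1 - 1089/130*e2


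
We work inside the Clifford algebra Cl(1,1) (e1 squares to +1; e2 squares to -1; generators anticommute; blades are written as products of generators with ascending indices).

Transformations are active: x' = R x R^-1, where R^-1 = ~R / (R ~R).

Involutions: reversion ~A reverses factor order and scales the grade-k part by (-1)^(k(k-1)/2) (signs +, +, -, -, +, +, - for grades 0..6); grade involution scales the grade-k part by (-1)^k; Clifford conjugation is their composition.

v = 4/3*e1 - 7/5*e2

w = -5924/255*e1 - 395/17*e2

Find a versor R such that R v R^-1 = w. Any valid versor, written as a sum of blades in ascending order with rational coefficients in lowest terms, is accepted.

Take R = v + w = -5584/255*e1 - 2094/85*e2. Because q(v) = q(w) = -41/225, conjugation by R sends v exactly to w.
Answer: -5584/255*e1 - 2094/85*e2


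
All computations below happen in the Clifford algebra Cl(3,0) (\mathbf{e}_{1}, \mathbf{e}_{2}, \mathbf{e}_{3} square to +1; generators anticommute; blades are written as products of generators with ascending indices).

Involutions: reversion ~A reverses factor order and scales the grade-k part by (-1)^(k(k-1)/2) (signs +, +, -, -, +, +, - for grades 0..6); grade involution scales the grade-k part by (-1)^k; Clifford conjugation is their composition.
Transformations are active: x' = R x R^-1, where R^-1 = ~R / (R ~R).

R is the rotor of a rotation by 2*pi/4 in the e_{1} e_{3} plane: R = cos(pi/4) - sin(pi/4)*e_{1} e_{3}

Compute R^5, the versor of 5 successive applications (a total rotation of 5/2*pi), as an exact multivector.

Half-angle bookkeeping: 5 applications in e_{1} e_{3} add up to rotor phase 5*pi/4 = \frac{5 \pi}{4}, so R^5 = cos(\frac{5 \pi}{4}) - sin(\frac{5 \pi}{4})*e_{1} e_{3}.
cos(\frac{5 \pi}{4}) = - \frac{\sqrt{2}}{2} and sin(\frac{5 \pi}{4}) = - \frac{\sqrt{2}}{2}, so R^5 = - \frac{\sqrt{2}}{2} + \frac{\sqrt{2}}{2} e_{1} e_{3}. The net rotation is 1/2*pi (after discarding 1 full turn, each of which contributes a factor -1 to the rotor); the rotor keeps the half-angle phase exactly.
Answer: - \frac{\sqrt{2}}{2} + \frac{\sqrt{2}}{2} e_{1} e_{3}


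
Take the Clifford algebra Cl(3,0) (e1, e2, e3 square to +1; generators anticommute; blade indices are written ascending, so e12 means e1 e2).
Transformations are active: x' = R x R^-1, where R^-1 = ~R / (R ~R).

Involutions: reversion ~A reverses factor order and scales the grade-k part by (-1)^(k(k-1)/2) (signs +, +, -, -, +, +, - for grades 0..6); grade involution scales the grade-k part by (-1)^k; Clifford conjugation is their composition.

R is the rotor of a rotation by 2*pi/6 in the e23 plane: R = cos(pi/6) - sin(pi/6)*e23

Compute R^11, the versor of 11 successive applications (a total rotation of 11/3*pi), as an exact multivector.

Rotor phase runs at HALF the rotation angle; powers of one rotor simply add phase, so after 11 steps in e23 the phase is 11*pi/6 = 11*pi/6 and R^11 = cos(11*pi/6) - sin(11*pi/6)*e23.
cos(11*pi/6) = sqrt(3)/2 and sin(11*pi/6) = -1/2, so R^11 = sqrt(3)/2 + 1/2*e23. The net rotation is 5/3*pi (after discarding 1 full turn, each of which contributes a factor -1 to the rotor); the rotor keeps the half-angle phase exactly.
Answer: sqrt(3)/2 + 1/2*e23


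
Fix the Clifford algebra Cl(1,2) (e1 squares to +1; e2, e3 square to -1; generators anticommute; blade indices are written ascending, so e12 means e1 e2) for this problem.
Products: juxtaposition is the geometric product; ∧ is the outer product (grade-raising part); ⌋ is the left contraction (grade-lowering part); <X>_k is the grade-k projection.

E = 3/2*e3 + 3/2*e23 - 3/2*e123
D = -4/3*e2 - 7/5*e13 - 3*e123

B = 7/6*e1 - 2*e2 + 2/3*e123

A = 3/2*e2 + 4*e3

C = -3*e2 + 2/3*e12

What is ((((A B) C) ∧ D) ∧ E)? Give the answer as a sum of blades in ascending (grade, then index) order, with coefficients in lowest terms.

step 1: 3 - 53/12*e12 - 11/3*e13 + 8*e23
step 2: -53/18 - 53/4*e1 - 9*e2 - 24*e3 + 2*e12 + 16/3*e13 - 22/9*e23 - 11*e123
step 3: 106/27*e2 + 53/3*e12 + 371/90*e13 - 32*e23 + 301/90*e123
step 4: 53/9*e23 + 53/2*e123
Answer: 53/9*e23 + 53/2*e123


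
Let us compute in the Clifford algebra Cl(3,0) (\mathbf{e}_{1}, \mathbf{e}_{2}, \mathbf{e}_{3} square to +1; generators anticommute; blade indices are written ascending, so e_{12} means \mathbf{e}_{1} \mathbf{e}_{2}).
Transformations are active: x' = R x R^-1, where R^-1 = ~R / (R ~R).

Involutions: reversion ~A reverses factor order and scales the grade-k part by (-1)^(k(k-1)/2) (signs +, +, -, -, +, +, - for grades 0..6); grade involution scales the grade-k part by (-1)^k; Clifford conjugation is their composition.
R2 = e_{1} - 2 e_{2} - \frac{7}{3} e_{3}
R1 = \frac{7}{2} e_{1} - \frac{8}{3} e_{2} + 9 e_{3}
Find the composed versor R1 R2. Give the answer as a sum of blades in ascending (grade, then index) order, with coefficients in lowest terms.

Distribute over the terms of R1 (each basis-blade product reordered to ascending indices, repeated generators contracted through their squares):
(\frac{7}{2} e_{1}) R2 = \frac{7}{2} - 7 e_{12} - \frac{49}{6} e_{13}
(-\frac{8}{3} e_{2}) R2 = \frac{16}{3} + \frac{8}{3} e_{12} + \frac{56}{9} e_{23}
(9 e_{3}) R2 = -21 - 9 e_{13} + 18 e_{23}
Summing the partial products and collecting blades:
Answer: -\frac{73}{6} - \frac{13}{3} e_{12} - \frac{103}{6} e_{13} + \frac{218}{9} e_{23}


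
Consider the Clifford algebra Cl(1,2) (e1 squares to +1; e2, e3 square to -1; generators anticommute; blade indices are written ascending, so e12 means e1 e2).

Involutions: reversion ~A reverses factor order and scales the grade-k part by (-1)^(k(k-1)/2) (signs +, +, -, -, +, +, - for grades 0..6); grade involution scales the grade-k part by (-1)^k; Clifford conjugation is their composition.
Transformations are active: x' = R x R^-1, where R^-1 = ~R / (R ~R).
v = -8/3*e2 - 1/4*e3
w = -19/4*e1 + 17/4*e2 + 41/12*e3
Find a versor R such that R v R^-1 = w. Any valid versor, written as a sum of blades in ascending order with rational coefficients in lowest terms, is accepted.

Equal squares first: v^2 = w^2 = -1033/144. Then v + w = -19/4*e1 + 19/12*e2 + 19/6*e3 is a versor taking v to w, provided it is invertible.
Answer: -19/4*e1 + 19/12*e2 + 19/6*e3


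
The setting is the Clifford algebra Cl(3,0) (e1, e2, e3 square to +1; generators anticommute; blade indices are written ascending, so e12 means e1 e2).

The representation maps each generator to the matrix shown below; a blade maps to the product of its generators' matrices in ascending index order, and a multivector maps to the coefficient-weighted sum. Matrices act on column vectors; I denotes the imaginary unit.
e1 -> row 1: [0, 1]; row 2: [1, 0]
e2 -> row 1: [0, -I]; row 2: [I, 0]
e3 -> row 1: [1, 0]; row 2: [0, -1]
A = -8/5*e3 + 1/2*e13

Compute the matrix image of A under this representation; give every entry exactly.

Bivector images (products of the table entries): rho(e13) = rho(e1)rho(e3) = row 1: [0, -1]; row 2: [1, 0].
M = (-8/5)*rho(e3) + (1/2)*rho(e13), summed entrywise:
Answer: row 1: [-8/5, -1/2]; row 2: [1/2, 8/5]


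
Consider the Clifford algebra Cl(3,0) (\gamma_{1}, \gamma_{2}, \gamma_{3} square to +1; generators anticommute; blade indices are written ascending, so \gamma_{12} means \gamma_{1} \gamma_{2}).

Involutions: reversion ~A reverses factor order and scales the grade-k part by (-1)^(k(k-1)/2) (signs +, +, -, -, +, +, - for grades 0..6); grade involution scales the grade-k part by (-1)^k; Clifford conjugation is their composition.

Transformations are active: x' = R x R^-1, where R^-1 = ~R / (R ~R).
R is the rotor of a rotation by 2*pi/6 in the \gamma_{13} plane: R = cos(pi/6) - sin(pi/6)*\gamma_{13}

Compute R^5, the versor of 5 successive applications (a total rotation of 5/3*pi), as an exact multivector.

Half-angle bookkeeping: 5 applications in \gamma_{13} add up to rotor phase 5*pi/6 = \frac{5 \pi}{6}, so R^5 = cos(\frac{5 \pi}{6}) - sin(\frac{5 \pi}{6})*\gamma_{13}.
cos(\frac{5 \pi}{6}) = - \frac{\sqrt{3}}{2} and sin(\frac{5 \pi}{6}) = \frac{1}{2}, so R^5 = - \frac{\sqrt{3}}{2} - \frac{1}{2} \gamma_{13}. The net rotation is 5/3*pi; the rotor keeps the half-angle phase exactly.
Answer: - \frac{\sqrt{3}}{2} - \frac{1}{2} \gamma_{13}


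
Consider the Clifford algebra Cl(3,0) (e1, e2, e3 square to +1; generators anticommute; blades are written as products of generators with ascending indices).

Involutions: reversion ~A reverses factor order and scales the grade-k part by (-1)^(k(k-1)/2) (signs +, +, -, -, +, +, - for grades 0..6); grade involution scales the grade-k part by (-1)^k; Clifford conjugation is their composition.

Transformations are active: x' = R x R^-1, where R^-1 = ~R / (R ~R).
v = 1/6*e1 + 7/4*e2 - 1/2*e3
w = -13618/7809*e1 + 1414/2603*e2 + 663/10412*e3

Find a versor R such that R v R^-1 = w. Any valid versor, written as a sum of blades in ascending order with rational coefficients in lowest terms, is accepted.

Here q(v) = q(w) = 481/144; the classical choice R = v + w = -8211/5206*e1 + 23877/10412*e2 - 4543/10412*e3 then realises v -> w under the sandwich.
Answer: -8211/5206*e1 + 23877/10412*e2 - 4543/10412*e3


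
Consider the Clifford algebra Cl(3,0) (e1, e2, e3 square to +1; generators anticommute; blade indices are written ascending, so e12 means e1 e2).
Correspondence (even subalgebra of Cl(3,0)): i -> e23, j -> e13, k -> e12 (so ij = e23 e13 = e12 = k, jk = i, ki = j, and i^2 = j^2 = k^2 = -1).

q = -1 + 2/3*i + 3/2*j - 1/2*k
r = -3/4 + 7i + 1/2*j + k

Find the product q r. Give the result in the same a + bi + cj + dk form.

In blades: q = -1 - 1/2*e12 + 3/2*e13 + 2/3*e23, r = -3/4 + e12 + 1/2*e13 + 7*e23.
Distribute q over r term by term (generator squares from the signature, products reordered to ascending indices): (-1)*r = 3/4 - e12 - 1/2*e13 - 7*e23; (-1/2*e12)*r = 1/2 + 3/8*e12 - 7/2*e13 + 1/4*e23; (3/2*e13)*r = -3/4 - 21/2*e12 - 9/8*e13 + 3/2*e23; (2/3*e23)*r = -14/3 + 1/3*e12 - 2/3*e13 - 1/2*e23.
Sum: -25/6 - 259/24*e12 - 139/24*e13 - 23/4*e23; translating back through the correspondence:
Answer: -25/6 - 23/4*i - 139/24*j - 259/24*k


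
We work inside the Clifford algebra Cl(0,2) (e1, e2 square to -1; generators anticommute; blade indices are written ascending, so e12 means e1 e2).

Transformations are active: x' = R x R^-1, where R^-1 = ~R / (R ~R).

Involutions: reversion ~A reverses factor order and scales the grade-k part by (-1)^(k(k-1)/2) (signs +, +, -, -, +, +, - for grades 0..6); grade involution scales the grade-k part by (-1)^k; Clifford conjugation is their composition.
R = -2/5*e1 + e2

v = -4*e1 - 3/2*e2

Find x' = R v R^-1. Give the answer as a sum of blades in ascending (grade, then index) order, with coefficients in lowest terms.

~R = -2/5*e1 + e2, and R ~R = -29/25, so R^-1 = ~R / (-29/25).
R v = -1/10 + 23/5*e12
Answer: 114/29*e1 + 97/58*e2


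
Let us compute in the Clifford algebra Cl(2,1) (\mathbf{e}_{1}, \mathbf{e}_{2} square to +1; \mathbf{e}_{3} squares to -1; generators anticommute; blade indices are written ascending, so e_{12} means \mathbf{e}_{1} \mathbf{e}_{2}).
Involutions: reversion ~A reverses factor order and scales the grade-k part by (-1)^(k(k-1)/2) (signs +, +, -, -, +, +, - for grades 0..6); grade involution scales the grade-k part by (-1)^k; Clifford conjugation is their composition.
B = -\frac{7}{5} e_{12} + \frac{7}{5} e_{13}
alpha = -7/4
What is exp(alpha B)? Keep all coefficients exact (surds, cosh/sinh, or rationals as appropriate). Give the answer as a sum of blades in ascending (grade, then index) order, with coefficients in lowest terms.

B^2 term by term: the squares give (-\frac{7}{5})^2*(e_{12})^2 + (\frac{7}{5})^2*(e_{13})^2 = \frac{49}{25}*(-1) + \frac{49}{25}*(+1) = 0 (each basis 2-blade squares to minus the product of its generators' squares); cross terms between blades sharing an index anticommute and cancel. So B^2 = 0.
B^2 = 0, so the series closes: exp(alpha B) = 1 + alpha B (parabolic case).
Answer: 1 + \frac{49}{20} e_{12} - \frac{49}{20} e_{13}


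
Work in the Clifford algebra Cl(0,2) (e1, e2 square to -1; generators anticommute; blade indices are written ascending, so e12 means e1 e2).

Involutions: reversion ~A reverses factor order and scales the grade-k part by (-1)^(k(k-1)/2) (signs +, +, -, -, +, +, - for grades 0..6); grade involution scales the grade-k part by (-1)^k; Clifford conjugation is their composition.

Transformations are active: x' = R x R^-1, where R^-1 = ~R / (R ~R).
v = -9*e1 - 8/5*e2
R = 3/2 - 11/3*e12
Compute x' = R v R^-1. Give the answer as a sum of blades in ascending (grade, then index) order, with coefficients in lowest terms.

~R = 3/2 + 11/3*e12, and R ~R = 565/36, so R^-1 = ~R / (565/36).
R v = -581/30*e1 + 153/5*e2
Answer: 14967/2825*e1 + 21044/2825*e2


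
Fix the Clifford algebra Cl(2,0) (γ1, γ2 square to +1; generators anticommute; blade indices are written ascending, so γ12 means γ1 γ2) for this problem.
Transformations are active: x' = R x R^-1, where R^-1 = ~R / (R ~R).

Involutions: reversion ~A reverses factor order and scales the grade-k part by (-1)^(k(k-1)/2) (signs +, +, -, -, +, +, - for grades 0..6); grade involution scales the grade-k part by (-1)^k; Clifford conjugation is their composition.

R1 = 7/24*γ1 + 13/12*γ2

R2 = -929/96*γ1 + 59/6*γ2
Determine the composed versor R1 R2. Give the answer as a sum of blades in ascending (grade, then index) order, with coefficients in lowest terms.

Distribute over the terms of R1 (each basis-blade product reordered to ascending indices, repeated generators contracted through their squares):
(7/24*γ1) R2 = -6503/2304 + 413/144*γ12
(13/12*γ2) R2 = 767/72 + 12077/1152*γ12
Summing the partial products and collecting blades:
Answer: 18041/2304 + 1709/128*γ12


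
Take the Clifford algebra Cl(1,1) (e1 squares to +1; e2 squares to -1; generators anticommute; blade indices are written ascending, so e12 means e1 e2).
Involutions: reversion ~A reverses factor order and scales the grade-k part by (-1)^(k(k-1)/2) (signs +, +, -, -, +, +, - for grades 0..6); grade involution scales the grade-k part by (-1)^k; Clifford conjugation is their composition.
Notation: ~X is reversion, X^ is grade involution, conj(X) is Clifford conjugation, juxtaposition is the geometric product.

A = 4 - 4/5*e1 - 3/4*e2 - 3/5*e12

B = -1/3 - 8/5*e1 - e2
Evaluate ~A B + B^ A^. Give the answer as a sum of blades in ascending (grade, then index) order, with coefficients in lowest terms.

first term: -241/300 - 83/15*e1 - 279/100*e2 - 3/5*e12
second term: -241/300 + 83/15*e1 + 279/100*e2 + 3/5*e12
Answer: -241/150


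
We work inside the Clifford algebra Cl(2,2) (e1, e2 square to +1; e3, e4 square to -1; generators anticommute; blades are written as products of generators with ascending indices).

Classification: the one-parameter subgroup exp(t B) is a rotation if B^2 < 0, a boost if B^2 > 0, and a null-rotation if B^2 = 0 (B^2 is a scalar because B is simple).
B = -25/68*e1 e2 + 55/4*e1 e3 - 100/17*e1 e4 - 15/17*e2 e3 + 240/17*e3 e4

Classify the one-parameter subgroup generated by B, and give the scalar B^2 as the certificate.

B^2 term by term: the squares give (-25/68)^2*(e1 e2)^2 + (55/4)^2*(e1 e3)^2 + (-100/17)^2*(e1 e4)^2 + (-15/17)^2*(e2 e3)^2 + (240/17)^2*(e3 e4)^2 = 625/4624*(-1) + 3025/16*(+1) + 10000/289*(+1) + 225/289*(+1) + 57600/289*(-1) = 25 (each basis 2-blade squares to minus the product of its generators' squares); cross terms between blades sharing an index anticommute and cancel; the commuting (index-disjoint) pairs give grade-4 terms 2*c*c'*(blade product), which cancel blade by blade — e1 e2 e3 e4: -3000/289 + 3000/289 = 0 — confirming B is simple. So B^2 = 25.
Answer: boost, certificate B^2 = 25. No conjugation can change B^2 = 25; the sign gives the class.


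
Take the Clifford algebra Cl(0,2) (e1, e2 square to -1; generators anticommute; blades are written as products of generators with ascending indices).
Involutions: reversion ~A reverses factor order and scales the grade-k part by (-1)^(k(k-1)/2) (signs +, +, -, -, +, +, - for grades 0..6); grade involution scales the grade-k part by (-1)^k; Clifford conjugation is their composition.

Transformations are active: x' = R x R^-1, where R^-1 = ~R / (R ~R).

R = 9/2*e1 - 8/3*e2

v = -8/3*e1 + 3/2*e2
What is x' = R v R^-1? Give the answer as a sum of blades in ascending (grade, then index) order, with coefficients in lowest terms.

~R = 9/2*e1 - 8/3*e2, and R ~R = -985/36, so R^-1 = ~R / (-985/36).
R v = 16 - 13/36*e1 e2
Answer: -7672/2955*e1 + 3189/1970*e2


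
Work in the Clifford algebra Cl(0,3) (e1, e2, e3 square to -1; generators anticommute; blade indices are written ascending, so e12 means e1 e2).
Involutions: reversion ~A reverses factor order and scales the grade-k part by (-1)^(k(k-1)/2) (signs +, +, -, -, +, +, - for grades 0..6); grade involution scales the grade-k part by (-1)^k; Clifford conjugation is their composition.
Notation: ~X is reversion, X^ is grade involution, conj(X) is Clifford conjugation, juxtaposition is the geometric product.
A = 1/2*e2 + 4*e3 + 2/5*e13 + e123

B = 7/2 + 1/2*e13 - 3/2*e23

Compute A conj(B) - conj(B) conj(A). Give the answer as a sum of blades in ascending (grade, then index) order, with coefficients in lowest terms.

first term: 1/5 - 7/2*e1 + 29/4*e2 + 53/4*e3 + 3/5*e12 + 7/5*e13 + 15/4*e123
second term: -1/5 - 7/2*e1 + 15/4*e2 - 59/4*e3 + 3/5*e12 - 7/5*e13 + 13/4*e123
Answer: 2/5 + 7/2*e2 + 28*e3 + 14/5*e13 + 1/2*e123


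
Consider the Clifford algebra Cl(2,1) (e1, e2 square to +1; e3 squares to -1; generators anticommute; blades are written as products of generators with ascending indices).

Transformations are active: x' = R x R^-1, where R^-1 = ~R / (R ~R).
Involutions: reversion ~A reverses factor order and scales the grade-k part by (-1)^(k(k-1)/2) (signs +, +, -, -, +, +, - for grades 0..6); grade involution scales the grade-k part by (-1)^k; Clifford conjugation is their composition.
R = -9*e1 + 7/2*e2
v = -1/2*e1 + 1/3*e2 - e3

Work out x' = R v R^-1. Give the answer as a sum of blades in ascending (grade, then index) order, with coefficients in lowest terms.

~R = -9*e1 + 7/2*e2, and R ~R = 373/4, so R^-1 = ~R / (373/4).
R v = 17/3 - 5/4*e1 e2 + 9*e1 e3 - 7/2*e2 e3
Answer: -443/746*e1 + 103/1119*e2 + e3


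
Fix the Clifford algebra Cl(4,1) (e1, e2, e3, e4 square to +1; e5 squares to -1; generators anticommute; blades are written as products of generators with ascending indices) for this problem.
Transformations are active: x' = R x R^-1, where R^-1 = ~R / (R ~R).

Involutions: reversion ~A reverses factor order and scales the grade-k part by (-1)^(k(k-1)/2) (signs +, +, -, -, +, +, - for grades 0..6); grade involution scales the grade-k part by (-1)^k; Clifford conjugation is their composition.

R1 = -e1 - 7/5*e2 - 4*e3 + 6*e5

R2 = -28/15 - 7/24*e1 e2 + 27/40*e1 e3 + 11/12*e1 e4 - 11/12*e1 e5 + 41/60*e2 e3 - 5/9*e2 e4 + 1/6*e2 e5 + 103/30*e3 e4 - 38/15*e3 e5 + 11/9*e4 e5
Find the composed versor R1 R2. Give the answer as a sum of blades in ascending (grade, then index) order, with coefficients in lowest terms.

Distribute over the terms of R1 (each basis-blade product reordered to ascending indices, repeated generators contracted through their squares):
(-e1) R2 = 28/15*e1 + 7/24*e2 - 27/40*e3 - 11/12*e4 + 11/12*e5 - 41/60*e1 e2 e3 + 5/9*e1 e2 e4 - 1/6*e1 e2 e5 - 103/30*e1 e3 e4 + 38/15*e1 e3 e5 - 11/9*e1 e4 e5
(-7/5*e2) R2 = -49/120*e1 + 196/75*e2 - 287/300*e3 + 7/9*e4 - 7/30*e5 + 189/200*e1 e2 e3 + 77/60*e1 e2 e4 - 77/60*e1 e2 e5 - 721/150*e2 e3 e4 + 266/75*e2 e3 e5 - 77/45*e2 e4 e5
(-4*e3) R2 = 27/10*e1 + 41/15*e2 + 112/15*e3 - 206/15*e4 + 152/15*e5 + 7/6*e1 e2 e3 + 11/3*e1 e3 e4 - 11/3*e1 e3 e5 - 20/9*e2 e3 e4 + 2/3*e2 e3 e5 - 44/9*e3 e4 e5
(6*e5) R2 = -11/2*e1 + e2 - 76/5*e3 + 22/3*e4 - 56/5*e5 - 7/4*e1 e2 e5 + 81/20*e1 e3 e5 + 11/2*e1 e4 e5 + 41/10*e2 e3 e5 - 10/3*e2 e4 e5 + 103/5*e3 e4 e5
Summing the partial products and collecting blades:
Answer: -161/120*e1 + 3983/600*e2 - 1873/200*e3 - 1177/180*e4 - 23/60*e5 + 857/600*e1 e2 e3 + 331/180*e1 e2 e4 - 16/5*e1 e2 e5 + 7/30*e1 e3 e4 + 35/12*e1 e3 e5 + 77/18*e1 e4 e5 - 3163/450*e2 e3 e4 + 1247/150*e2 e3 e5 - 227/45*e2 e4 e5 + 707/45*e3 e4 e5


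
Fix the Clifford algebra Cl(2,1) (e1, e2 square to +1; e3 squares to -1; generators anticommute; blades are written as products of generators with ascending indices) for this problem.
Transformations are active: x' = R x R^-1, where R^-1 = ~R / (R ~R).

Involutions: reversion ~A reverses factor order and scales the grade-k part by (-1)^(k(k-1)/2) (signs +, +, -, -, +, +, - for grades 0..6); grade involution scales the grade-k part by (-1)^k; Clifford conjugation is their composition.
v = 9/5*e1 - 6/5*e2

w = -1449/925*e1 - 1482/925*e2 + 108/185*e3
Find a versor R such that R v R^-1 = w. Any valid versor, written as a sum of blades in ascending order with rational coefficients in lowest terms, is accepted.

A norm check does it: q(v) = q(w) = 117/25, hence R = v + w = 216/925*e1 - 2592/925*e2 + 108/185*e3 realises the map — parallel part kept, (v - w)/2 negated, v carried to w.
Answer: 216/925*e1 - 2592/925*e2 + 108/185*e3
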